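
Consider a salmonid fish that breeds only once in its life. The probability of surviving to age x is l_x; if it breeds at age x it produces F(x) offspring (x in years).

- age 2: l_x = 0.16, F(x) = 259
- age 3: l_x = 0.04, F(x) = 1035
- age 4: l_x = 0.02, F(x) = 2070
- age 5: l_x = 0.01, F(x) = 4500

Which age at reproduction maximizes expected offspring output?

Expected offspring if breeding at age x = l_x × F(x):
  age 2: 0.16 × 259 = 41.440
  age 3: 0.04 × 1035 = 41.400
  age 4: 0.02 × 2070 = 41.400
  age 5: 0.01 × 4500 = 45.000
Maximum at age 5 (45.000).

5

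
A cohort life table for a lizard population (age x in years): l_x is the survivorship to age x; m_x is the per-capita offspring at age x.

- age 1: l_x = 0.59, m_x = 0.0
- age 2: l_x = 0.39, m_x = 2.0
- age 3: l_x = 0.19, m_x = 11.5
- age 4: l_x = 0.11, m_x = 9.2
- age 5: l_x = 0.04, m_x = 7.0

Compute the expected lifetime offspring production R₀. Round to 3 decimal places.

4.257

R₀ = Σ l_x m_x:
  age 1: 0.59 × 0.0 = 0.0000
  age 2: 0.39 × 2.0 = 0.7800
  age 3: 0.19 × 11.5 = 2.1850
  age 4: 0.11 × 9.2 = 1.0120
  age 5: 0.04 × 7.0 = 0.2800
R₀ = 0.0000 + 0.7800 + 2.1850 + 1.0120 + 0.2800 = 4.2570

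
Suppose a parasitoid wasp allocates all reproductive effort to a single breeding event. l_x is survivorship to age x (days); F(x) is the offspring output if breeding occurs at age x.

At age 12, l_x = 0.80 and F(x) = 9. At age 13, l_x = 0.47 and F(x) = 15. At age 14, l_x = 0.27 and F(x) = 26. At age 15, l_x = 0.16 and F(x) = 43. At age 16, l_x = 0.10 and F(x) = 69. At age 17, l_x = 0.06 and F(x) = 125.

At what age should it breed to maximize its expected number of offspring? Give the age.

17

Expected offspring if breeding at age x = l_x × F(x):
  age 12: 0.80 × 9 = 7.200
  age 13: 0.47 × 15 = 7.050
  age 14: 0.27 × 26 = 7.020
  age 15: 0.16 × 43 = 6.880
  age 16: 0.10 × 69 = 6.900
  age 17: 0.06 × 125 = 7.500
Maximum at age 17 (7.500).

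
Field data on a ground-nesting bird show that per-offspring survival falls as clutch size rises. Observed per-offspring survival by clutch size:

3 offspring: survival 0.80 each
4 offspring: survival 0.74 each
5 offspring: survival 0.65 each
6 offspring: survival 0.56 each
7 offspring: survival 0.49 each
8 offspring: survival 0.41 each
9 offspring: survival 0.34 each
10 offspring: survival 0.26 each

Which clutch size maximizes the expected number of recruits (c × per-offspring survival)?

Expected recruits = c × s(c):
  c=3: 3 × 0.80 = 2.400
  c=4: 4 × 0.74 = 2.960
  c=5: 5 × 0.65 = 3.250
  c=6: 6 × 0.56 = 3.360
  c=7: 7 × 0.49 = 3.430
  c=8: 8 × 0.41 = 3.280
  c=9: 9 × 0.34 = 3.060
  c=10: 10 × 0.26 = 2.600
Maximum at c = 7 (3.430 recruits).

7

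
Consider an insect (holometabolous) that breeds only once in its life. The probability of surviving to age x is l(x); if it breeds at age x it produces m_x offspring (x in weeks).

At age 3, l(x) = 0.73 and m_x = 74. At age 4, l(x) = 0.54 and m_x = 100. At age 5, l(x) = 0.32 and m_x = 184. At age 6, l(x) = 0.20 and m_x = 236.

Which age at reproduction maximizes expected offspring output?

Expected offspring if breeding at age x = l(x) × m_x:
  age 3: 0.73 × 74 = 54.020
  age 4: 0.54 × 100 = 54.000
  age 5: 0.32 × 184 = 58.880
  age 6: 0.20 × 236 = 47.200
Maximum at age 5 (58.880).

5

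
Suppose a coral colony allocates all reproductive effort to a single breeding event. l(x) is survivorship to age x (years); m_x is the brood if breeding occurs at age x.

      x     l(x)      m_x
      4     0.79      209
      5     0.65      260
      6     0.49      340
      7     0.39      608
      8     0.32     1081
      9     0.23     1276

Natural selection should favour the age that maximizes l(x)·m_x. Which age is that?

Expected offspring if breeding at age x = l(x) × m_x:
  age 4: 0.79 × 209 = 165.110
  age 5: 0.65 × 260 = 169.000
  age 6: 0.49 × 340 = 166.600
  age 7: 0.39 × 608 = 237.120
  age 8: 0.32 × 1081 = 345.920
  age 9: 0.23 × 1276 = 293.480
Maximum at age 8 (345.920).

8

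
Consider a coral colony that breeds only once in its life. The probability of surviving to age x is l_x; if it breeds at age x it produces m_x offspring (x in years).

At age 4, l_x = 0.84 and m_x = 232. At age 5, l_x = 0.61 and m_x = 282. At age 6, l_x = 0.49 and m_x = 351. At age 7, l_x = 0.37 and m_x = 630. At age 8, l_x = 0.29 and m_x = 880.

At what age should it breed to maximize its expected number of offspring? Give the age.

Expected offspring if breeding at age x = l_x × m_x:
  age 4: 0.84 × 232 = 194.880
  age 5: 0.61 × 282 = 172.020
  age 6: 0.49 × 351 = 171.990
  age 7: 0.37 × 630 = 233.100
  age 8: 0.29 × 880 = 255.200
Maximum at age 8 (255.200).

8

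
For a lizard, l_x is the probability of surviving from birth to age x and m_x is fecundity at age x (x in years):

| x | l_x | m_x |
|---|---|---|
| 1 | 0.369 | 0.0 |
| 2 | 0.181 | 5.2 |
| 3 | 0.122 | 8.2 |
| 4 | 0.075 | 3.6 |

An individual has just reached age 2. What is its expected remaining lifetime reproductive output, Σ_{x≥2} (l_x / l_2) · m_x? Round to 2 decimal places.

12.22

l_2 = 0.181. Conditional survival from age 2 to x is l_x / l_2.
  x=2: (0.181/0.181) × 5.2 = 5.2000
  x=3: (0.122/0.181) × 8.2 = 5.5271
  x=4: (0.075/0.181) × 3.6 = 1.4917
Sum = 5.2000 + 5.5271 + 1.4917 = 12.2188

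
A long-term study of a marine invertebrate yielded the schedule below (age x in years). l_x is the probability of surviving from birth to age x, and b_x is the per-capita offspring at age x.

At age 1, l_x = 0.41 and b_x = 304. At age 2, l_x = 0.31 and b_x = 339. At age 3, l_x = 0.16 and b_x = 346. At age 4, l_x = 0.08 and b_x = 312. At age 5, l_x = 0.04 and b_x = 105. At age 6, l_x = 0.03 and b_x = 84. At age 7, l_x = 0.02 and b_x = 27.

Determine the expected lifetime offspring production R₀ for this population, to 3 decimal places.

R₀ = Σ l_x b_x:
  age 1: 0.41 × 304 = 124.6400
  age 2: 0.31 × 339 = 105.0900
  age 3: 0.16 × 346 = 55.3600
  age 4: 0.08 × 312 = 24.9600
  age 5: 0.04 × 105 = 4.2000
  age 6: 0.03 × 84 = 2.5200
  age 7: 0.02 × 27 = 0.5400
R₀ = 124.6400 + 105.0900 + 55.3600 + 24.9600 + 4.2000 + 2.5200 + 0.5400 = 317.3100

317.310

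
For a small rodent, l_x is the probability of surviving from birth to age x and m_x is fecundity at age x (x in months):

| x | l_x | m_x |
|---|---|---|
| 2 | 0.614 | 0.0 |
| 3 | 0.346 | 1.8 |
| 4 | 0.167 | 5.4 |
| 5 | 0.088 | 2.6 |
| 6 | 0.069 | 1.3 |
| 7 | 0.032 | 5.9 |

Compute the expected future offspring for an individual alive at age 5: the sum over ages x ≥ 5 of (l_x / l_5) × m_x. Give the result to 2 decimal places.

l_5 = 0.088. Conditional survival from age 5 to x is l_x / l_5.
  x=5: (0.088/0.088) × 2.6 = 2.6000
  x=6: (0.069/0.088) × 1.3 = 1.0193
  x=7: (0.032/0.088) × 5.9 = 2.1455
Sum = 2.6000 + 1.0193 + 2.1455 = 5.7648

5.76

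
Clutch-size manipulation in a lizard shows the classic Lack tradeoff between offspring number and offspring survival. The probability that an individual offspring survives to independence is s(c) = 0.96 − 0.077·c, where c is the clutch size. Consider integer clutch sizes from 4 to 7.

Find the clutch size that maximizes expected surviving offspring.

6

Expected surviving offspring = c × s(c):
  c=4: 4 × 0.652 = 2.608
  c=5: 5 × 0.575 = 2.875
  c=6: 6 × 0.498 = 2.988
  c=7: 7 × 0.421 = 2.947
Maximum at c = 6 (2.988 surviving offspring).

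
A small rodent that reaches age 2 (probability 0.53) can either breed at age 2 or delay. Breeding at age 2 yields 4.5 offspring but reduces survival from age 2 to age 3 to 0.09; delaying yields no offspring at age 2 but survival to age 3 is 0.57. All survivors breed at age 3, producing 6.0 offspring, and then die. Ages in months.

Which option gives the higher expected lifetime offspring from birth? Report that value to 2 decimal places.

2.67

breed at age 2: R₀ = 0.53 × (4.5 + 0.09 × 6.0) = 0.53 × 5.0400 = 2.6712
delay to age 3: R₀ = 0.53 × (0.57 × 6.0) = 0.53 × 3.4200 = 1.8126
Higher: breed at age 2 (2.6712).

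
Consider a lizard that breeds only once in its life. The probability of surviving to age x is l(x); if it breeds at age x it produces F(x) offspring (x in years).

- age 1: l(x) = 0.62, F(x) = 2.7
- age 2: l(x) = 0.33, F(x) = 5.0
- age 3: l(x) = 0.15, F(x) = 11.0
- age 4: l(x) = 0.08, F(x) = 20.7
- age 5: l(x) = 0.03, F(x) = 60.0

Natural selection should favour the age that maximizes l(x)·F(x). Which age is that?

Expected offspring if breeding at age x = l(x) × F(x):
  age 1: 0.62 × 2.7 = 1.674
  age 2: 0.33 × 5.0 = 1.650
  age 3: 0.15 × 11.0 = 1.650
  age 4: 0.08 × 20.7 = 1.656
  age 5: 0.03 × 60.0 = 1.800
Maximum at age 5 (1.800).

5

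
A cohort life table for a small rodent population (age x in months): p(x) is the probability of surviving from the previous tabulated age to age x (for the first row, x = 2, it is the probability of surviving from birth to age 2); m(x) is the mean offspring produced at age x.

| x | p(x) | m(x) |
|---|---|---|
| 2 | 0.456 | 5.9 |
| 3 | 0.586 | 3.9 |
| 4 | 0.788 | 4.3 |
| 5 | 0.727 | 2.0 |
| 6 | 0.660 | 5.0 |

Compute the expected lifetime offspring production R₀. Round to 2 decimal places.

Survivorship from birth: l_x = p_2·p_3·…·p_x.
  l_2 = 0.45600
  l_3 = 0.26722
  l_4 = 0.21057
  l_5 = 0.15308
  l_6 = 0.10103
R₀ = Σ l_x m(x):
  age 2: 0.45600 × 5.9 = 2.6904
  age 3: 0.26722 × 3.9 = 1.0422
  age 4: 0.21057 × 4.3 = 0.9055
  age 5: 0.15308 × 2.0 = 0.3062
  age 6: 0.10103 × 5.0 = 0.5051
R₀ = 2.6904 + 1.0422 + 0.9055 + 0.3062 + 0.5051 = 5.4493

5.45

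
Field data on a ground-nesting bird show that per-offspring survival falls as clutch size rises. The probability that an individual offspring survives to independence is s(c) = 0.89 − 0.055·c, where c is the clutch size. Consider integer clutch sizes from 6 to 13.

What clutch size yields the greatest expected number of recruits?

Expected recruits = c × s(c):
  c=6: 6 × 0.560 = 3.360
  c=7: 7 × 0.505 = 3.535
  c=8: 8 × 0.450 = 3.600
  c=9: 9 × 0.395 = 3.555
  c=10: 10 × 0.340 = 3.400
  c=11: 11 × 0.285 = 3.135
  c=12: 12 × 0.230 = 2.760
  c=13: 13 × 0.175 = 2.275
Maximum at c = 8 (3.600 recruits).

8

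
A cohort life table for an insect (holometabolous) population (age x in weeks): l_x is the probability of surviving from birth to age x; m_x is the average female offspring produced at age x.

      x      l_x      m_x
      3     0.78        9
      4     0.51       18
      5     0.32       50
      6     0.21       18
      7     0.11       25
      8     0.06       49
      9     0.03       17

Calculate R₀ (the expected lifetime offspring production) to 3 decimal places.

R₀ = Σ l_x m_x:
  age 3: 0.78 × 9 = 7.0200
  age 4: 0.51 × 18 = 9.1800
  age 5: 0.32 × 50 = 16.0000
  age 6: 0.21 × 18 = 3.7800
  age 7: 0.11 × 25 = 2.7500
  age 8: 0.06 × 49 = 2.9400
  age 9: 0.03 × 17 = 0.5100
R₀ = 7.0200 + 9.1800 + 16.0000 + 3.7800 + 2.7500 + 2.9400 + 0.5100 = 42.1800

42.180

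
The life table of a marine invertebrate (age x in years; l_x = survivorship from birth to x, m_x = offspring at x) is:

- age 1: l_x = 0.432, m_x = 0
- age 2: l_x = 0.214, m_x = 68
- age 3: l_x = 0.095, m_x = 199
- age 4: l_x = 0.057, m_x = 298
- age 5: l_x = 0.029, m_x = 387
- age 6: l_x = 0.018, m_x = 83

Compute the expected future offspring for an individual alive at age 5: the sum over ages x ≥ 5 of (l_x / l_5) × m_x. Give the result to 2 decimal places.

l_5 = 0.029. Conditional survival from age 5 to x is l_x / l_5.
  x=5: (0.029/0.029) × 387 = 387.0000
  x=6: (0.018/0.029) × 83 = 51.5172
Sum = 387.0000 + 51.5172 = 438.5172

438.52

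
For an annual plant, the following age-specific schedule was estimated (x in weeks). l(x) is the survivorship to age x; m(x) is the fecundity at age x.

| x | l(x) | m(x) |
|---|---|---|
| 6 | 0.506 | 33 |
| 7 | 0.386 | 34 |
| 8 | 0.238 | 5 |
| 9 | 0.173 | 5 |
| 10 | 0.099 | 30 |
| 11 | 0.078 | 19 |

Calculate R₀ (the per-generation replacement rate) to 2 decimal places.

36.33

R₀ = Σ l(x) m(x):
  age 6: 0.506 × 33 = 16.6980
  age 7: 0.386 × 34 = 13.1240
  age 8: 0.238 × 5 = 1.1900
  age 9: 0.173 × 5 = 0.8650
  age 10: 0.099 × 30 = 2.9700
  age 11: 0.078 × 19 = 1.4820
R₀ = 16.6980 + 13.1240 + 1.1900 + 0.8650 + 2.9700 + 1.4820 = 36.3290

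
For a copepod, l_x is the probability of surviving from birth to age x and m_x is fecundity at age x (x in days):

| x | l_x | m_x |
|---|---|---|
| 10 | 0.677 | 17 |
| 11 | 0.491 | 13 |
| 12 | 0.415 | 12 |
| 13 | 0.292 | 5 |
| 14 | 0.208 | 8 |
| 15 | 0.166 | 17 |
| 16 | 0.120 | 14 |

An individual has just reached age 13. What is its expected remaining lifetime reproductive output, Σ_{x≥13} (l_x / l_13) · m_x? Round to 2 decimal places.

l_13 = 0.292. Conditional survival from age 13 to x is l_x / l_13.
  x=13: (0.292/0.292) × 5 = 5.0000
  x=14: (0.208/0.292) × 8 = 5.6986
  x=15: (0.166/0.292) × 17 = 9.6644
  x=16: (0.120/0.292) × 14 = 5.7534
Sum = 5.0000 + 5.6986 + 9.6644 + 5.7534 = 26.1164

26.12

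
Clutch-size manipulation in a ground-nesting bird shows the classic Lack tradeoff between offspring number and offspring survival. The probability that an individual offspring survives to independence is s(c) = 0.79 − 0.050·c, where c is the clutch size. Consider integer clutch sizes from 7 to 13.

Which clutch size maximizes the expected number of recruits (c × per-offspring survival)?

8

Expected recruits = c × s(c):
  c=7: 7 × 0.440 = 3.080
  c=8: 8 × 0.390 = 3.120
  c=9: 9 × 0.340 = 3.060
  c=10: 10 × 0.290 = 2.900
  c=11: 11 × 0.240 = 2.640
  c=12: 12 × 0.190 = 2.280
  c=13: 13 × 0.140 = 1.820
Maximum at c = 8 (3.120 recruits).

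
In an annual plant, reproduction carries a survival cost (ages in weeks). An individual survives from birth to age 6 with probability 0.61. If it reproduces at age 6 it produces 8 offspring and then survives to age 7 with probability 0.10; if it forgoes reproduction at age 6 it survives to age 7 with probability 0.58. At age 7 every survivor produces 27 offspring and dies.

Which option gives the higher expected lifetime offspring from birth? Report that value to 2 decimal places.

9.55

breed at age 6: R₀ = 0.61 × (8 + 0.10 × 27) = 0.61 × 10.7000 = 6.5270
delay to age 7: R₀ = 0.61 × (0.58 × 27) = 0.61 × 15.6600 = 9.5526
Higher: delay to age 7 (9.5526).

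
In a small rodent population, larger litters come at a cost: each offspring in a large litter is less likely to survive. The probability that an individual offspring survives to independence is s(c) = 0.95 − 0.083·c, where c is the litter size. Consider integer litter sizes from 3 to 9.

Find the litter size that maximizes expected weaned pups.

6

Expected weaned pups = c × s(c):
  c=3: 3 × 0.701 = 2.103
  c=4: 4 × 0.618 = 2.472
  c=5: 5 × 0.535 = 2.675
  c=6: 6 × 0.452 = 2.712
  c=7: 7 × 0.369 = 2.583
  c=8: 8 × 0.286 = 2.288
  c=9: 9 × 0.203 = 1.827
Maximum at c = 6 (2.712 weaned pups).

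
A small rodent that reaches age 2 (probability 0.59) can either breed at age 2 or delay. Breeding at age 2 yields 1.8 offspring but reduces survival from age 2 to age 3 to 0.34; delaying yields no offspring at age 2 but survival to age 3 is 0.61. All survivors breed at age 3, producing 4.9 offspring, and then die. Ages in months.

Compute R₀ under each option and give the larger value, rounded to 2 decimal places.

2.04

breed at age 2: R₀ = 0.59 × (1.8 + 0.34 × 4.9) = 0.59 × 3.4660 = 2.0449
delay to age 3: R₀ = 0.59 × (0.61 × 4.9) = 0.59 × 2.9890 = 1.7635
Higher: breed at age 2 (2.0449).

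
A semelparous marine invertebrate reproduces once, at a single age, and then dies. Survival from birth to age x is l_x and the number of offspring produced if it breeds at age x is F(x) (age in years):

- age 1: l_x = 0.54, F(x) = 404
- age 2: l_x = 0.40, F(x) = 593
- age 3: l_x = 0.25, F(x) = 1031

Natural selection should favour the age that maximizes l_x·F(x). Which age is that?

Expected offspring if breeding at age x = l_x × F(x):
  age 1: 0.54 × 404 = 218.160
  age 2: 0.40 × 593 = 237.200
  age 3: 0.25 × 1031 = 257.750
Maximum at age 3 (257.750).

3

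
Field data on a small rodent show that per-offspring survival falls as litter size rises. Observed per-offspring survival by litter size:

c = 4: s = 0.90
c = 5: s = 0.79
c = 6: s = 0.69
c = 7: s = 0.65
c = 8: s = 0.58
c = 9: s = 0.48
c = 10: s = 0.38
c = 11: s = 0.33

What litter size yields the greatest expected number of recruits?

8

Expected recruits = c × s(c):
  c=4: 4 × 0.90 = 3.600
  c=5: 5 × 0.79 = 3.950
  c=6: 6 × 0.69 = 4.140
  c=7: 7 × 0.65 = 4.550
  c=8: 8 × 0.58 = 4.640
  c=9: 9 × 0.48 = 4.320
  c=10: 10 × 0.38 = 3.800
  c=11: 11 × 0.33 = 3.630
Maximum at c = 8 (4.640 recruits).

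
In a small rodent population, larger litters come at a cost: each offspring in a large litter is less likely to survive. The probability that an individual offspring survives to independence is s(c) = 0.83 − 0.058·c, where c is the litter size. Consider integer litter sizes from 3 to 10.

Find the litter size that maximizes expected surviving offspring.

Expected surviving offspring = c × s(c):
  c=3: 3 × 0.656 = 1.968
  c=4: 4 × 0.598 = 2.392
  c=5: 5 × 0.540 = 2.700
  c=6: 6 × 0.482 = 2.892
  c=7: 7 × 0.424 = 2.968
  c=8: 8 × 0.366 = 2.928
  c=9: 9 × 0.308 = 2.772
  c=10: 10 × 0.250 = 2.500
Maximum at c = 7 (2.968 surviving offspring).

7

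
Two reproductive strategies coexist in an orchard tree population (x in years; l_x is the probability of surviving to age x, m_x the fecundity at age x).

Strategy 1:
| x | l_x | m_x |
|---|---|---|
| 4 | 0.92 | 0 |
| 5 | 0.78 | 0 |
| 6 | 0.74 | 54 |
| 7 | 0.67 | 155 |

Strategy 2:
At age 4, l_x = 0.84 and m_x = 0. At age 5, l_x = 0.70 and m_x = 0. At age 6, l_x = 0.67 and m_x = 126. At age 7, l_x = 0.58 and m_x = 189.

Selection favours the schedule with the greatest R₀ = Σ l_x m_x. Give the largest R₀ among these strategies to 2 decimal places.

194.04

Strategy 1: R₀ = 0.92×0 + 0.78×0 + 0.74×54 + 0.67×155 = 143.8100
Strategy 2: R₀ = 0.84×0 + 0.70×0 + 0.67×126 + 0.58×189 = 194.0400
Highest R₀: strategy 2 with 194.0400.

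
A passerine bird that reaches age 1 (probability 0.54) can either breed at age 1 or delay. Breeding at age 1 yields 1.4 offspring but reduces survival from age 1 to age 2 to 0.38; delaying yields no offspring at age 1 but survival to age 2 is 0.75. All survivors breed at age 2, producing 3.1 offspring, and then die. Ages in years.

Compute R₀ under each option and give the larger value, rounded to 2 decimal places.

1.39

breed at age 1: R₀ = 0.54 × (1.4 + 0.38 × 3.1) = 0.54 × 2.5780 = 1.3921
delay to age 2: R₀ = 0.54 × (0.75 × 3.1) = 0.54 × 2.3250 = 1.2555
Higher: breed at age 1 (1.3921).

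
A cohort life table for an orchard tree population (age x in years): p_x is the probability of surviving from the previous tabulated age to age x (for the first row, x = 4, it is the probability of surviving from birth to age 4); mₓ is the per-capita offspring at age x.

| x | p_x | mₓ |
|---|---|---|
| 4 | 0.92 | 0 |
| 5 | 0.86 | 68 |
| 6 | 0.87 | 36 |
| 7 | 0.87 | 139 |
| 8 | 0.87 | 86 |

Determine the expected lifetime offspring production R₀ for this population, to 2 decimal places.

206.63

Survivorship from birth: l_x = p_4·p_5·…·p_x.
  l_4 = 0.92000
  l_5 = 0.79120
  l_6 = 0.68834
  l_7 = 0.59886
  l_8 = 0.52101
R₀ = Σ l_x mₓ:
  age 4: 0.92000 × 0 = 0.0000
  age 5: 0.79120 × 68 = 53.8016
  age 6: 0.68834 × 36 = 24.7802
  age 7: 0.59886 × 139 = 83.2415
  age 8: 0.52101 × 86 = 44.8069
R₀ = 0.0000 + 53.8016 + 24.7802 + 83.2415 + 44.8069 = 206.6302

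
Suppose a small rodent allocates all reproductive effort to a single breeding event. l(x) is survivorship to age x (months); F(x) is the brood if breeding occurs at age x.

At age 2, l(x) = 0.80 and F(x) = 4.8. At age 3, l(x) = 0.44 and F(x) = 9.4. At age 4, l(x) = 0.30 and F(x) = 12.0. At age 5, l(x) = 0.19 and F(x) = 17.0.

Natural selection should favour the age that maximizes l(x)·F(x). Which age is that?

3

Expected offspring if breeding at age x = l(x) × F(x):
  age 2: 0.80 × 4.8 = 3.840
  age 3: 0.44 × 9.4 = 4.136
  age 4: 0.30 × 12.0 = 3.600
  age 5: 0.19 × 17.0 = 3.230
Maximum at age 3 (4.136).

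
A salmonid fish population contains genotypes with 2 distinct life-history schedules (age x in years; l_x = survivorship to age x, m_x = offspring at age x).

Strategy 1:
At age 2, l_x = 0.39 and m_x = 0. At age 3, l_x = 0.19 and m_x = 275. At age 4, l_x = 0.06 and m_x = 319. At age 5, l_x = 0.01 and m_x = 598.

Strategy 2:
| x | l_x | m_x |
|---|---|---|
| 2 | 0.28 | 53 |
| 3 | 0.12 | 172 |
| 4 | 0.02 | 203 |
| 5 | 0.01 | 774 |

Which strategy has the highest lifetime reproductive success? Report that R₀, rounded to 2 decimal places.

Strategy 1: R₀ = 0.39×0 + 0.19×275 + 0.06×319 + 0.01×598 = 77.3700
Strategy 2: R₀ = 0.28×53 + 0.12×172 + 0.02×203 + 0.01×774 = 47.2800
Highest R₀: strategy 1 with 77.3700.

77.37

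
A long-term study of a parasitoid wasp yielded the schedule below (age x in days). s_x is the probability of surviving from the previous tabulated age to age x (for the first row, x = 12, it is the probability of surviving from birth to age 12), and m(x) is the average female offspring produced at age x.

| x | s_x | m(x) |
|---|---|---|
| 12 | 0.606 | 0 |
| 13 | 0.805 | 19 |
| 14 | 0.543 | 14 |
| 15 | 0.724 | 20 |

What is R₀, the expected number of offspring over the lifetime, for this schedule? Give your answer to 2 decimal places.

Survivorship from birth: l_x = s_12·s_13·…·s_x.
  l_12 = 0.60600
  l_13 = 0.48783
  l_14 = 0.26489
  l_15 = 0.19178
R₀ = Σ l_x m(x):
  age 12: 0.60600 × 0 = 0.0000
  age 13: 0.48783 × 19 = 9.2688
  age 14: 0.26489 × 14 = 3.7085
  age 15: 0.19178 × 20 = 3.8356
R₀ = 0.0000 + 9.2688 + 3.7085 + 3.8356 = 16.8128

16.81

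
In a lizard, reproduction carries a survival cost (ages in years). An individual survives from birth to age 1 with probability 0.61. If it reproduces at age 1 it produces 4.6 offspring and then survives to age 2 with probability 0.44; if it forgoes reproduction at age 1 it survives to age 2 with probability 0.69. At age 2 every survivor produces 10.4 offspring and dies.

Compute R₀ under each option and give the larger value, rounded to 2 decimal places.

5.60

breed at age 1: R₀ = 0.61 × (4.6 + 0.44 × 10.4) = 0.61 × 9.1760 = 5.5974
delay to age 2: R₀ = 0.61 × (0.69 × 10.4) = 0.61 × 7.1760 = 4.3774
Higher: breed at age 1 (5.5974).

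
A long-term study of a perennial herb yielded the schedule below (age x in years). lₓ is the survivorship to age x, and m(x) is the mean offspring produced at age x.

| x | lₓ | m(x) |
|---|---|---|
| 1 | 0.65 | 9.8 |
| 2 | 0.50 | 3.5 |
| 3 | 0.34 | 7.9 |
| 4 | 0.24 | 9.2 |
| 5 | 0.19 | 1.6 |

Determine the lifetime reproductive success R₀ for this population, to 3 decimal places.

R₀ = Σ lₓ m(x):
  age 1: 0.65 × 9.8 = 6.3700
  age 2: 0.50 × 3.5 = 1.7500
  age 3: 0.34 × 7.9 = 2.6860
  age 4: 0.24 × 9.2 = 2.2080
  age 5: 0.19 × 1.6 = 0.3040
R₀ = 6.3700 + 1.7500 + 2.6860 + 2.2080 + 0.3040 = 13.3180

13.318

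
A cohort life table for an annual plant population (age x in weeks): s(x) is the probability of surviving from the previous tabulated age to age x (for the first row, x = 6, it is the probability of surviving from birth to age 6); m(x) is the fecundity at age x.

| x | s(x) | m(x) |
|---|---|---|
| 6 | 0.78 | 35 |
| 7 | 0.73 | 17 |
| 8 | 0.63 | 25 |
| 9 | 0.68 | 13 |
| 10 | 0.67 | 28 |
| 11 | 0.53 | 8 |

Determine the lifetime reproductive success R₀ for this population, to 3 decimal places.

Survivorship from birth: l_x = s_6·s_7·…·s_x.
  l_6 = 0.78000
  l_7 = 0.56940
  l_8 = 0.35872
  l_9 = 0.24393
  l_10 = 0.16343
  l_11 = 0.08662
R₀ = Σ l_x m(x):
  age 6: 0.78000 × 35 = 27.3000
  age 7: 0.56940 × 17 = 9.6798
  age 8: 0.35872 × 25 = 8.9680
  age 9: 0.24393 × 13 = 3.1711
  age 10: 0.16343 × 28 = 4.5760
  age 11: 0.08662 × 8 = 0.6930
R₀ = 27.3000 + 9.6798 + 8.9680 + 3.1711 + 4.5760 + 0.6930 = 54.3879

54.388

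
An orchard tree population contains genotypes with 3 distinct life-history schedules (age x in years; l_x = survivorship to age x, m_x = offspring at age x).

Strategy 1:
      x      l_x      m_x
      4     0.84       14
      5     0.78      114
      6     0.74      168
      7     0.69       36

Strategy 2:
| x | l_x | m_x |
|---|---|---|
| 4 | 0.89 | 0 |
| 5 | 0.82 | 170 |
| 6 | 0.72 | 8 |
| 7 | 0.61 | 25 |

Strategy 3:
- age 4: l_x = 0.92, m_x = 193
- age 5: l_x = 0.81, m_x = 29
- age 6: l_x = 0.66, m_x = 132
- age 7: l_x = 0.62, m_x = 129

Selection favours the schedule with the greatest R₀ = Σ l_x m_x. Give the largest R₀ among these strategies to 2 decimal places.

368.15

Strategy 1: R₀ = 0.84×14 + 0.78×114 + 0.74×168 + 0.69×36 = 249.8400
Strategy 2: R₀ = 0.89×0 + 0.82×170 + 0.72×8 + 0.61×25 = 160.4100
Strategy 3: R₀ = 0.92×193 + 0.81×29 + 0.66×132 + 0.62×129 = 368.1500
Highest R₀: strategy 3 with 368.1500.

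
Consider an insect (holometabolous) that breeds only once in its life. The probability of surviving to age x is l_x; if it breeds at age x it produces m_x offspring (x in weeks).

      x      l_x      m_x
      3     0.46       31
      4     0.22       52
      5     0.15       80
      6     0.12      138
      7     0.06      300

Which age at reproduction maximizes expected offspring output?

Expected offspring if breeding at age x = l_x × m_x:
  age 3: 0.46 × 31 = 14.260
  age 4: 0.22 × 52 = 11.440
  age 5: 0.15 × 80 = 12.000
  age 6: 0.12 × 138 = 16.560
  age 7: 0.06 × 300 = 18.000
Maximum at age 7 (18.000).

7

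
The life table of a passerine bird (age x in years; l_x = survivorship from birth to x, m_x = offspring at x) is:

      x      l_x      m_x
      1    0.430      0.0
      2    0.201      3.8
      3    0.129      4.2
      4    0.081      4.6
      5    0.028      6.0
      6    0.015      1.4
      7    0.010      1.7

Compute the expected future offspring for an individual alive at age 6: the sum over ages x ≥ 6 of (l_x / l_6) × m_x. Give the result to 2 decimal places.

l_6 = 0.015. Conditional survival from age 6 to x is l_x / l_6.
  x=6: (0.015/0.015) × 1.4 = 1.4000
  x=7: (0.010/0.015) × 1.7 = 1.1333
Sum = 1.4000 + 1.1333 = 2.5333

2.53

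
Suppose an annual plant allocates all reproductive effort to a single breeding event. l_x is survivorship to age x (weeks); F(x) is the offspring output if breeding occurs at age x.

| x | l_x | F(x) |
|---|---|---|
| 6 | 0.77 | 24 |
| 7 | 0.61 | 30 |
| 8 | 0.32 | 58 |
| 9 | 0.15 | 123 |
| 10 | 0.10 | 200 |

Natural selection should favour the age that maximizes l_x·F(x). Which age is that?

Expected offspring if breeding at age x = l_x × F(x):
  age 6: 0.77 × 24 = 18.480
  age 7: 0.61 × 30 = 18.300
  age 8: 0.32 × 58 = 18.560
  age 9: 0.15 × 123 = 18.450
  age 10: 0.10 × 200 = 20.000
Maximum at age 10 (20.000).

10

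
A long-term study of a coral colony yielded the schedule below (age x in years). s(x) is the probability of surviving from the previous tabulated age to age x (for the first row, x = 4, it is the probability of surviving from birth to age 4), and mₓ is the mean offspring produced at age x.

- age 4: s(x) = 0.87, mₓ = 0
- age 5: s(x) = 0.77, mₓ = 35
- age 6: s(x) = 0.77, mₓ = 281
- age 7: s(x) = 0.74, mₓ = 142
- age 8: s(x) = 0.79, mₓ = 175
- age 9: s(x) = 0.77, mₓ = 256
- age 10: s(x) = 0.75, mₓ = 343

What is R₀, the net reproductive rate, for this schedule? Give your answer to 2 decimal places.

Survivorship from birth: l_x = s_4·s_5·…·s_x.
  l_4 = 0.87000
  l_5 = 0.66990
  l_6 = 0.51582
  l_7 = 0.38171
  l_8 = 0.30155
  l_9 = 0.23219
  l_10 = 0.17415
R₀ = Σ l_x mₓ:
  age 4: 0.87000 × 0 = 0.0000
  age 5: 0.66990 × 35 = 23.4465
  age 6: 0.51582 × 281 = 144.9454
  age 7: 0.38171 × 142 = 54.2028
  age 8: 0.30155 × 175 = 52.7712
  age 9: 0.23219 × 256 = 59.4406
  age 10: 0.17415 × 343 = 59.7334
R₀ = 0.0000 + 23.4465 + 144.9454 + 54.2028 + 52.7712 + 59.4406 + 59.7334 = 394.5401

394.54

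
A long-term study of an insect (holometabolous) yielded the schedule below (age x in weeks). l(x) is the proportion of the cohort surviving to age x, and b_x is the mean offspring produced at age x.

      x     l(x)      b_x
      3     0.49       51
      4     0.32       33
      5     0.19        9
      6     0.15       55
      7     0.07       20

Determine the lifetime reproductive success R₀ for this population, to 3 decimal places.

R₀ = Σ l(x) b_x:
  age 3: 0.49 × 51 = 24.9900
  age 4: 0.32 × 33 = 10.5600
  age 5: 0.19 × 9 = 1.7100
  age 6: 0.15 × 55 = 8.2500
  age 7: 0.07 × 20 = 1.4000
R₀ = 24.9900 + 10.5600 + 1.7100 + 8.2500 + 1.4000 = 46.9100

46.910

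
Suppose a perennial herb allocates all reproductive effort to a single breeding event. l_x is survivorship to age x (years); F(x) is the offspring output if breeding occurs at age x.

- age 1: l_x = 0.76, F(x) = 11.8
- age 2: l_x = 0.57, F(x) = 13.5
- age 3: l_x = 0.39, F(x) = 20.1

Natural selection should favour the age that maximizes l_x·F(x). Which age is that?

Expected offspring if breeding at age x = l_x × F(x):
  age 1: 0.76 × 11.8 = 8.968
  age 2: 0.57 × 13.5 = 7.695
  age 3: 0.39 × 20.1 = 7.839
Maximum at age 1 (8.968).

1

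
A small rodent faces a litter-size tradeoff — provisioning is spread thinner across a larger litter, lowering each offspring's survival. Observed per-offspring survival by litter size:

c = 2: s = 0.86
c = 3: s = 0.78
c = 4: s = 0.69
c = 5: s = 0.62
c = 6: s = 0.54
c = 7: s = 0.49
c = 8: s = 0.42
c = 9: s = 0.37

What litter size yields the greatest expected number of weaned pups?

Expected weaned pups = c × s(c):
  c=2: 2 × 0.86 = 1.720
  c=3: 3 × 0.78 = 2.340
  c=4: 4 × 0.69 = 2.760
  c=5: 5 × 0.62 = 3.100
  c=6: 6 × 0.54 = 3.240
  c=7: 7 × 0.49 = 3.430
  c=8: 8 × 0.42 = 3.360
  c=9: 9 × 0.37 = 3.330
Maximum at c = 7 (3.430 weaned pups).

7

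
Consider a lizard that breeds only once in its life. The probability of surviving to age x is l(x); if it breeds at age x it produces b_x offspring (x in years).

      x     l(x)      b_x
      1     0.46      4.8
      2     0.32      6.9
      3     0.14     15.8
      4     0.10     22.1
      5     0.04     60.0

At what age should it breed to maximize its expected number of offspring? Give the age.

5

Expected offspring if breeding at age x = l(x) × b_x:
  age 1: 0.46 × 4.8 = 2.208
  age 2: 0.32 × 6.9 = 2.208
  age 3: 0.14 × 15.8 = 2.212
  age 4: 0.10 × 22.1 = 2.210
  age 5: 0.04 × 60.0 = 2.400
Maximum at age 5 (2.400).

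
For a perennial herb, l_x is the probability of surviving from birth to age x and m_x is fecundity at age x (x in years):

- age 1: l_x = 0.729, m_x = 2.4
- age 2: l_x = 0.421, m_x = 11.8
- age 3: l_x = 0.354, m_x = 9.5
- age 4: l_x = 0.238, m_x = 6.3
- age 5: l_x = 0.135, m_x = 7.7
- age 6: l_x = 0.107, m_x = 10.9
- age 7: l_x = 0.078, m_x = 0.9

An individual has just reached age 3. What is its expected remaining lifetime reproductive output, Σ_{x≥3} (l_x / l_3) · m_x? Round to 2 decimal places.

l_3 = 0.354. Conditional survival from age 3 to x is l_x / l_3.
  x=3: (0.354/0.354) × 9.5 = 9.5000
  x=4: (0.238/0.354) × 6.3 = 4.2356
  x=5: (0.135/0.354) × 7.7 = 2.9364
  x=6: (0.107/0.354) × 10.9 = 3.2946
  x=7: (0.078/0.354) × 0.9 = 0.1983
Sum = 9.5000 + 4.2356 + 2.9364 + 3.2946 + 0.1983 = 20.1650

20.16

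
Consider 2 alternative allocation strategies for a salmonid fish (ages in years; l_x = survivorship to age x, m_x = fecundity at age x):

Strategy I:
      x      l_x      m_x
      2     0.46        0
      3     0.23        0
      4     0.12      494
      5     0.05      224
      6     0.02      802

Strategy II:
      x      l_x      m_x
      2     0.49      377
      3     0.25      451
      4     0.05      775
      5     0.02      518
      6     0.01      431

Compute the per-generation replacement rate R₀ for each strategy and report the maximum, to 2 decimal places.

350.90

Strategy I: R₀ = 0.46×0 + 0.23×0 + 0.12×494 + 0.05×224 + 0.02×802 = 86.5200
Strategy II: R₀ = 0.49×377 + 0.25×451 + 0.05×775 + 0.02×518 + 0.01×431 = 350.9000
Highest R₀: strategy II with 350.9000.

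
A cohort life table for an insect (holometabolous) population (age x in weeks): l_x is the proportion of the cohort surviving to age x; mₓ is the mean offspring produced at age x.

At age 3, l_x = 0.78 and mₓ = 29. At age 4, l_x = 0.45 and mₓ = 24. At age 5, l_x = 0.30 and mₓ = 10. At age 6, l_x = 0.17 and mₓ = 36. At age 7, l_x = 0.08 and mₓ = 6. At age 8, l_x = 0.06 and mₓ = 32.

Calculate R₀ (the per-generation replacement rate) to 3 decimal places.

R₀ = Σ l_x mₓ:
  age 3: 0.78 × 29 = 22.6200
  age 4: 0.45 × 24 = 10.8000
  age 5: 0.30 × 10 = 3.0000
  age 6: 0.17 × 36 = 6.1200
  age 7: 0.08 × 6 = 0.4800
  age 8: 0.06 × 32 = 1.9200
R₀ = 22.6200 + 10.8000 + 3.0000 + 6.1200 + 0.4800 + 1.9200 = 44.9400

44.940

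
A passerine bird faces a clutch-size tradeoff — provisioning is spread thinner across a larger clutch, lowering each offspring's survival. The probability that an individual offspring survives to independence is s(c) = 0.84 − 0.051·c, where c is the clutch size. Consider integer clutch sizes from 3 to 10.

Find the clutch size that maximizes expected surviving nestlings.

Expected surviving nestlings = c × s(c):
  c=3: 3 × 0.687 = 2.061
  c=4: 4 × 0.636 = 2.544
  c=5: 5 × 0.585 = 2.925
  c=6: 6 × 0.534 = 3.204
  c=7: 7 × 0.483 = 3.381
  c=8: 8 × 0.432 = 3.456
  c=9: 9 × 0.381 = 3.429
  c=10: 10 × 0.330 = 3.300
Maximum at c = 8 (3.456 surviving nestlings).

8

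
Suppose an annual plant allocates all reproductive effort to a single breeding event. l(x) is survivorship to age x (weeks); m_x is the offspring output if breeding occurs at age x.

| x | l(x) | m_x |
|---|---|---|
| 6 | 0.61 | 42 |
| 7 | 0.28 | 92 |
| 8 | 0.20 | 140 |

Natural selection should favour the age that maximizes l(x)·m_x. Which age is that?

Expected offspring if breeding at age x = l(x) × m_x:
  age 6: 0.61 × 42 = 25.620
  age 7: 0.28 × 92 = 25.760
  age 8: 0.20 × 140 = 28.000
Maximum at age 8 (28.000).

8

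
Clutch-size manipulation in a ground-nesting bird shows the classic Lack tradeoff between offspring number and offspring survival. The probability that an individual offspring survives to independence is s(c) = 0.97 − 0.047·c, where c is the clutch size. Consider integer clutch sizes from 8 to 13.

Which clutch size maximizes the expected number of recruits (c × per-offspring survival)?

Expected recruits = c × s(c):
  c=8: 8 × 0.594 = 4.752
  c=9: 9 × 0.547 = 4.923
  c=10: 10 × 0.500 = 5.000
  c=11: 11 × 0.453 = 4.983
  c=12: 12 × 0.406 = 4.872
  c=13: 13 × 0.359 = 4.667
Maximum at c = 10 (5.000 recruits).

10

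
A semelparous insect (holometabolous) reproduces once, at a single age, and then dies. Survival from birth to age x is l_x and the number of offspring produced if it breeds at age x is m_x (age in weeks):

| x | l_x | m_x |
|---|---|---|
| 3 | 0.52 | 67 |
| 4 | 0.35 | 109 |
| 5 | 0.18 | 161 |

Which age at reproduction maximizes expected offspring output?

Expected offspring if breeding at age x = l_x × m_x:
  age 3: 0.52 × 67 = 34.840
  age 4: 0.35 × 109 = 38.150
  age 5: 0.18 × 161 = 28.980
Maximum at age 4 (38.150).

4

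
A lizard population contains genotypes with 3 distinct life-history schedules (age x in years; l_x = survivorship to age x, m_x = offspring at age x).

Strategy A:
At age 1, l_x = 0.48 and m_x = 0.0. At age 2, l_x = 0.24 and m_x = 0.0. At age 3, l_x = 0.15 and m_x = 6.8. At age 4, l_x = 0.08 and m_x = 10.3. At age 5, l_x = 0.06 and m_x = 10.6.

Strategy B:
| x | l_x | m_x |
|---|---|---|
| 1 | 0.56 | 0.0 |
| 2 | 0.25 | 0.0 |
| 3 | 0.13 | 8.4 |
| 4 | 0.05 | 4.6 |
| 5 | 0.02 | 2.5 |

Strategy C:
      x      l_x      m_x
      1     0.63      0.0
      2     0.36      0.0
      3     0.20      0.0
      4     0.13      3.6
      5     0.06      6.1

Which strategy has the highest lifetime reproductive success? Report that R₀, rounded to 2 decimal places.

Strategy A: R₀ = 0.48×0.0 + 0.24×0.0 + 0.15×6.8 + 0.08×10.3 + 0.06×10.6 = 2.4800
Strategy B: R₀ = 0.56×0.0 + 0.25×0.0 + 0.13×8.4 + 0.05×4.6 + 0.02×2.5 = 1.3720
Strategy C: R₀ = 0.63×0.0 + 0.36×0.0 + 0.20×0.0 + 0.13×3.6 + 0.06×6.1 = 0.8340
Highest R₀: strategy A with 2.4800.

2.48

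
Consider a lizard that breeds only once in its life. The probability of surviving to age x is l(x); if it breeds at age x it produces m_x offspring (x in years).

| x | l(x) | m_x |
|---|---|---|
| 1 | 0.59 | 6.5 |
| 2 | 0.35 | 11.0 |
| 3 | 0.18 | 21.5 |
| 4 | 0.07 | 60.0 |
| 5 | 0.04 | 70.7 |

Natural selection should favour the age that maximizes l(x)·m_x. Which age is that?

Expected offspring if breeding at age x = l(x) × m_x:
  age 1: 0.59 × 6.5 = 3.835
  age 2: 0.35 × 11.0 = 3.850
  age 3: 0.18 × 21.5 = 3.870
  age 4: 0.07 × 60.0 = 4.200
  age 5: 0.04 × 70.7 = 2.828
Maximum at age 4 (4.200).

4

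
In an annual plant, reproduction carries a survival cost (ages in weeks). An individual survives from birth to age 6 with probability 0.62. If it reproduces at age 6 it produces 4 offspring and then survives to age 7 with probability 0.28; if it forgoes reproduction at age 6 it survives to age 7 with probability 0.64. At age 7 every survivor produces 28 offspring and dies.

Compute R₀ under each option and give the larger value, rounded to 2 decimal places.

11.11

breed at age 6: R₀ = 0.62 × (4 + 0.28 × 28) = 0.62 × 11.8400 = 7.3408
delay to age 7: R₀ = 0.62 × (0.64 × 28) = 0.62 × 17.9200 = 11.1104
Higher: delay to age 7 (11.1104).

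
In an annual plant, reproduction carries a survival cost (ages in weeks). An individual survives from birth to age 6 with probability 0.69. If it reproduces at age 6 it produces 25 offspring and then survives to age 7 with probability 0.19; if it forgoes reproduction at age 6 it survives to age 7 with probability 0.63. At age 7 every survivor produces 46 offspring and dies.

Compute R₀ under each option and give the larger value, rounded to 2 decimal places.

breed at age 6: R₀ = 0.69 × (25 + 0.19 × 46) = 0.69 × 33.7400 = 23.2806
delay to age 7: R₀ = 0.69 × (0.63 × 46) = 0.69 × 28.9800 = 19.9962
Higher: breed at age 6 (23.2806).

23.28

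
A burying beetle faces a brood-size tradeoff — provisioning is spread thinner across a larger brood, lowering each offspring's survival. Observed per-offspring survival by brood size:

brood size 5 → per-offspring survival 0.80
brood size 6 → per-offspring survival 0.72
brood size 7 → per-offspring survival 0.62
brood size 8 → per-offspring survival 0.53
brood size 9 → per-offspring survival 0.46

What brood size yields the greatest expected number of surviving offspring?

7

Expected surviving offspring = c × s(c):
  c=5: 5 × 0.80 = 4.000
  c=6: 6 × 0.72 = 4.320
  c=7: 7 × 0.62 = 4.340
  c=8: 8 × 0.53 = 4.240
  c=9: 9 × 0.46 = 4.140
Maximum at c = 7 (4.340 surviving offspring).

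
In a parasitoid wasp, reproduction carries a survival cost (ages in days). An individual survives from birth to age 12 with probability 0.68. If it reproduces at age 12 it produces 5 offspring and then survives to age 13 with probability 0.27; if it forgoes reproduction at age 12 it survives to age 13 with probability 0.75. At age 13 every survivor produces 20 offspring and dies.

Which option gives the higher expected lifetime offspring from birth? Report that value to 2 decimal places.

breed at age 12: R₀ = 0.68 × (5 + 0.27 × 20) = 0.68 × 10.4000 = 7.0720
delay to age 13: R₀ = 0.68 × (0.75 × 20) = 0.68 × 15.0000 = 10.2000
Higher: delay to age 13 (10.2000).

10.20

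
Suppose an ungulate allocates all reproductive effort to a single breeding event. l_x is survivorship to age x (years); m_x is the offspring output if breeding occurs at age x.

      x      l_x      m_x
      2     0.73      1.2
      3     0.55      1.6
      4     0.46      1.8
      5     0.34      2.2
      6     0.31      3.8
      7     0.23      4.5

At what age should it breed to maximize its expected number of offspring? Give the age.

6

Expected offspring if breeding at age x = l_x × m_x:
  age 2: 0.73 × 1.2 = 0.876
  age 3: 0.55 × 1.6 = 0.880
  age 4: 0.46 × 1.8 = 0.828
  age 5: 0.34 × 2.2 = 0.748
  age 6: 0.31 × 3.8 = 1.178
  age 7: 0.23 × 4.5 = 1.035
Maximum at age 6 (1.178).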